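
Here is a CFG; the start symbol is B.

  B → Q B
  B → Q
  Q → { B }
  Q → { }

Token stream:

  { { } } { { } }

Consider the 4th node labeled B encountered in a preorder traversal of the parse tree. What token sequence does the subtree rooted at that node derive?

{ }

[B [Q { [B [Q { }]] }] [B [Q { [B [Q { }]] }]]]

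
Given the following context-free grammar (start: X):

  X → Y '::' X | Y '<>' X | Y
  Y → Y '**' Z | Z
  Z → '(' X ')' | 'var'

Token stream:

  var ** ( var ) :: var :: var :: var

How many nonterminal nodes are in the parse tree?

[X [Y [Y [Z var]] ** [Z ( [X [Y [Z var]]] )]] :: [X [Y [Z var]] :: [X [Y [Z var]] :: [X [Y [Z var]]]]]]

17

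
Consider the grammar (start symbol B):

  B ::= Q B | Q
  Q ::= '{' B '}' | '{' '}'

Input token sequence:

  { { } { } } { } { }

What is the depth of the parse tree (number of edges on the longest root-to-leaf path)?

5

[B [Q { [B [Q { }] [B [Q { }]]] }] [B [Q { }] [B [Q { }]]]]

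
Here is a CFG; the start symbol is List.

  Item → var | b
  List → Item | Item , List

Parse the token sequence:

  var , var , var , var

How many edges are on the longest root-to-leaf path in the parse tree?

[List [Item var] , [List [Item var] , [List [Item var] , [List [Item var]]]]]

5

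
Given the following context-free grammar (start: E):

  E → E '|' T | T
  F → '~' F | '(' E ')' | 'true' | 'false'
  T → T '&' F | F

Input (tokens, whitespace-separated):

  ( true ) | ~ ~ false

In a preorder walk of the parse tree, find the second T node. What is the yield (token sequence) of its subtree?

[E [E [T [F ( [E [T [F true]]] )]]] | [T [F ~ [F ~ [F false]]]]]

true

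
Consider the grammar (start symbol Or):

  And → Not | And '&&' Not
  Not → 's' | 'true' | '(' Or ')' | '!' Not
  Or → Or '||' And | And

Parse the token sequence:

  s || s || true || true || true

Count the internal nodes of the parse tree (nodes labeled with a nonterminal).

[Or [Or [Or [Or [Or [And [Not s]]] || [And [Not s]]] || [And [Not true]]] || [And [Not true]]] || [And [Not true]]]

15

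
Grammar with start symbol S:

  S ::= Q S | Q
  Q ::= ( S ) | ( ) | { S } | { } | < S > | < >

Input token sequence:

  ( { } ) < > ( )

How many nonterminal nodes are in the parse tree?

[S [Q ( [S [Q { }]] )] [S [Q < >] [S [Q ( )]]]]

8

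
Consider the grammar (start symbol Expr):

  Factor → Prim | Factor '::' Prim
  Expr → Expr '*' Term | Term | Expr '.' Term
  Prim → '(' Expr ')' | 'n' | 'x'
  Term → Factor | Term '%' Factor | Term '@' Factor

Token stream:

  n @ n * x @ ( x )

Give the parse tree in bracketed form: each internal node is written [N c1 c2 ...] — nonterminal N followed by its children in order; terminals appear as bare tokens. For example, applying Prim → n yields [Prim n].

[Expr [Expr [Term [Term [Factor [Prim n]]] @ [Factor [Prim n]]]] * [Term [Term [Factor [Prim x]]] @ [Factor [Prim ( [Expr [Term [Factor [Prim x]]]] )]]]]

Expr
Expr * Term
Term * Term
Term @ Factor * Term
Factor @ Factor * Term
Prim @ Factor * Term
n @ Factor * Term
n @ Prim * Term
n @ n * Term
n @ n * Term @ Factor
n @ n * Factor @ Factor
n @ n * Prim @ Factor
n @ n * x @ Factor
n @ n * x @ Prim
n @ n * x @ ( Expr )
n @ n * x @ ( Term )
n @ n * x @ ( Factor )
n @ n * x @ ( Prim )
n @ n * x @ ( x )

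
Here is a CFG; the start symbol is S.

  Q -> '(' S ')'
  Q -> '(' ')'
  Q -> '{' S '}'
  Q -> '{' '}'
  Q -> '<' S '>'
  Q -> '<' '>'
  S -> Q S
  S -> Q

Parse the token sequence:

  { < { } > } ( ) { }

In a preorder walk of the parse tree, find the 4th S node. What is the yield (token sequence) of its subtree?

[S [Q { [S [Q < [S [Q { }]] >]] }] [S [Q ( )] [S [Q { }]]]]

( ) { }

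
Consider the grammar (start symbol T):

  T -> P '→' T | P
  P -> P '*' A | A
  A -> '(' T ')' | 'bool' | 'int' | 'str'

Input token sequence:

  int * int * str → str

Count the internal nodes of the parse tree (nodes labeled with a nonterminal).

10

[T [P [P [P [A int]] * [A int]] * [A str]] → [T [P [A str]]]]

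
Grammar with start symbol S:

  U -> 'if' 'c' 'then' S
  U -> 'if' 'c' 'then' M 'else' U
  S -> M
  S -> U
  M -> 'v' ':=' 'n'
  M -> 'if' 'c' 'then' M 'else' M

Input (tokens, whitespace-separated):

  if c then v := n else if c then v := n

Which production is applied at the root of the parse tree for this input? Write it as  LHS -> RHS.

[S [U if c then [M v := n] else [U if c then [S [M v := n]]]]]

S -> U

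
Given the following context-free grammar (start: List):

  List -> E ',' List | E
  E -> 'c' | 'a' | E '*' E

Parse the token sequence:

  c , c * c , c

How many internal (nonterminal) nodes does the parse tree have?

[List [E c] , [List [E [E c] * [E c]] , [List [E c]]]]

8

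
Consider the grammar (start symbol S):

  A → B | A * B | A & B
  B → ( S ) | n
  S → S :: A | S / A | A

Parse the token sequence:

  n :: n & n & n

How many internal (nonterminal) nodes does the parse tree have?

10

[S [S [A [B n]]] :: [A [A [A [B n]] & [B n]] & [B n]]]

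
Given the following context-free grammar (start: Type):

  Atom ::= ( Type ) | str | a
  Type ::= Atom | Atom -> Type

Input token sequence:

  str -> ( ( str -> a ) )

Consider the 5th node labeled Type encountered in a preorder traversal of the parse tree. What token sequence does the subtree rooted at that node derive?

a

[Type [Atom str] -> [Type [Atom ( [Type [Atom ( [Type [Atom str] -> [Type [Atom a]]] )]] )]]]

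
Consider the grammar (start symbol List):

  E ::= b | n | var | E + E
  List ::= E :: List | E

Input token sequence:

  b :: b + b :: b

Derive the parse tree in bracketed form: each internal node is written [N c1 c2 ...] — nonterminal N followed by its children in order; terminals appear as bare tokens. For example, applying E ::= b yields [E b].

List
E :: List
b :: List
b :: E :: List
b :: E + E :: List
b :: b + E :: List
b :: b + b :: List
b :: b + b :: E
b :: b + b :: b

[List [E b] :: [List [E [E b] + [E b]] :: [List [E b]]]]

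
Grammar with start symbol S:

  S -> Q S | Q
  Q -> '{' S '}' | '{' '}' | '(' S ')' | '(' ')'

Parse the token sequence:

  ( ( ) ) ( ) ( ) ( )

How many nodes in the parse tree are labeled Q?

[S [Q ( [S [Q ( )]] )] [S [Q ( )] [S [Q ( )] [S [Q ( )]]]]]

5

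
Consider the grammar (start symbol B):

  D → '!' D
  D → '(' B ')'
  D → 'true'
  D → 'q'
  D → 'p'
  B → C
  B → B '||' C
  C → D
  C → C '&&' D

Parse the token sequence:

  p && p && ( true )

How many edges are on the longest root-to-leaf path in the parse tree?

[B [C [C [C [D p]] && [D p]] && [D ( [B [C [D true]]] )]]]

6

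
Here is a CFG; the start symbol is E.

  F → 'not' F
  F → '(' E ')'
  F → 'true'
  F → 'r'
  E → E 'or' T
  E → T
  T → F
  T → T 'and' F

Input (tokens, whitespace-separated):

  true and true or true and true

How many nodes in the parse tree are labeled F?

4

[E [E [T [T [F true]] and [F true]]] or [T [T [F true]] and [F true]]]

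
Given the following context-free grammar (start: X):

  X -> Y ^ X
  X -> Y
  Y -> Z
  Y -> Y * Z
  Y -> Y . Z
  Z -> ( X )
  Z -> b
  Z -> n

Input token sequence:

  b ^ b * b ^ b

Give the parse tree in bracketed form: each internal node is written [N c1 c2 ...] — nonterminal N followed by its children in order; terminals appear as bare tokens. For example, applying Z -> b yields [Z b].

[X [Y [Z b]] ^ [X [Y [Y [Z b]] * [Z b]] ^ [X [Y [Z b]]]]]

X
Y ^ X
Z ^ X
b ^ X
b ^ Y ^ X
b ^ Y * Z ^ X
b ^ Z * Z ^ X
b ^ b * Z ^ X
b ^ b * b ^ X
b ^ b * b ^ Y
b ^ b * b ^ Z
b ^ b * b ^ b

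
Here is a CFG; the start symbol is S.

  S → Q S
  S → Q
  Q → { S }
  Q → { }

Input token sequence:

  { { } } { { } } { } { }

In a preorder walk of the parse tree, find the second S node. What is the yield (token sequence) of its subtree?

{ }

[S [Q { [S [Q { }]] }] [S [Q { [S [Q { }]] }] [S [Q { }] [S [Q { }]]]]]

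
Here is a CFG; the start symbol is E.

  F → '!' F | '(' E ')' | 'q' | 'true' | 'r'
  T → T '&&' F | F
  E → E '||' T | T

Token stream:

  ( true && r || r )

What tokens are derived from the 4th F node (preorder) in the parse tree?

[E [T [F ( [E [E [T [T [F true]] && [F r]]] || [T [F r]]] )]]]

r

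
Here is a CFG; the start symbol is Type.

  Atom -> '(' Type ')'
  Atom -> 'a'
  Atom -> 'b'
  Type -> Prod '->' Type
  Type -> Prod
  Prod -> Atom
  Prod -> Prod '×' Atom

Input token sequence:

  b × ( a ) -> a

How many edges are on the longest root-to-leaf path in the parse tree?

[Type [Prod [Prod [Atom b]] × [Atom ( [Type [Prod [Atom a]]] )]] -> [Type [Prod [Atom a]]]]

6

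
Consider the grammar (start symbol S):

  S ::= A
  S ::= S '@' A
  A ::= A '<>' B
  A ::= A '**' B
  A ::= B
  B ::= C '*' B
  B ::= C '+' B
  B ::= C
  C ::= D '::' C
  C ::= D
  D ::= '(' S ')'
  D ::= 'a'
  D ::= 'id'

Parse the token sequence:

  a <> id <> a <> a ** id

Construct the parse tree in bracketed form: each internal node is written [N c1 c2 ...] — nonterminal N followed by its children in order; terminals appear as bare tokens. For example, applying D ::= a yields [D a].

[S [A [A [A [A [A [B [C [D a]]]] <> [B [C [D id]]]] <> [B [C [D a]]]] <> [B [C [D a]]]] ** [B [C [D id]]]]]

S
A
A ** B
A <> B ** B
A <> B <> B ** B
A <> B <> B <> B ** B
B <> B <> B <> B ** B
C <> B <> B <> B ** B
D <> B <> B <> B ** B
a <> B <> B <> B ** B
a <> C <> B <> B ** B
a <> D <> B <> B ** B
a <> id <> B <> B ** B
a <> id <> C <> B ** B
a <> id <> D <> B ** B
a <> id <> a <> B ** B
a <> id <> a <> C ** B
a <> id <> a <> D ** B
a <> id <> a <> a ** B
a <> id <> a <> a ** C
a <> id <> a <> a ** D
a <> id <> a <> a ** id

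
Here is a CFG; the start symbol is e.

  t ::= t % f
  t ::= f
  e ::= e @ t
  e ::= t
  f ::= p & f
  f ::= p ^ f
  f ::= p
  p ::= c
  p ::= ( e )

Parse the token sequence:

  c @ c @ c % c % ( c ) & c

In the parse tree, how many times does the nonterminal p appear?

7

[e [e [e [t [f [p c]]]] @ [t [f [p c]]]] @ [t [t [t [f [p c]]] % [f [p c]]] % [f [p ( [e [t [f [p c]]]] )] & [f [p c]]]]]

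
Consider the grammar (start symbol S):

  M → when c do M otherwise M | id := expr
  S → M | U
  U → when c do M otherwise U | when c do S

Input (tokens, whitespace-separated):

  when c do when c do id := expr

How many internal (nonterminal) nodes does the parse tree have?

6

[S [U when c do [S [U when c do [S [M id := expr]]]]]]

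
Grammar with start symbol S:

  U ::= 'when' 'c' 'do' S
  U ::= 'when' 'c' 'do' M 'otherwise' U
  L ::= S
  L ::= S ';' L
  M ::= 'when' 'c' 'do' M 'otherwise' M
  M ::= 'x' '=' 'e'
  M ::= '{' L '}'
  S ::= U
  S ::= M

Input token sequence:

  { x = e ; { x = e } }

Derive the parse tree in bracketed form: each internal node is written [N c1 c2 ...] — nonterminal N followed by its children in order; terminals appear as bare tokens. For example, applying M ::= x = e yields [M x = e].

[S [M { [L [S [M x = e]] ; [L [S [M { [L [S [M x = e]]] }]]]] }]]

S
M
{ L }
{ S ; L }
{ M ; L }
{ x = e ; L }
{ x = e ; S }
{ x = e ; M }
{ x = e ; { L } }
{ x = e ; { S } }
{ x = e ; { M } }
{ x = e ; { x = e } }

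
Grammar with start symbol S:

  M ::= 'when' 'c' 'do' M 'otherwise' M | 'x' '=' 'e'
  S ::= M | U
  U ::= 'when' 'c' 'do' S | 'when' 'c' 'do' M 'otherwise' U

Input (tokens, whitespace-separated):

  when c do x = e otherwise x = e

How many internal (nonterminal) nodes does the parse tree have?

[S [M when c do [M x = e] otherwise [M x = e]]]

4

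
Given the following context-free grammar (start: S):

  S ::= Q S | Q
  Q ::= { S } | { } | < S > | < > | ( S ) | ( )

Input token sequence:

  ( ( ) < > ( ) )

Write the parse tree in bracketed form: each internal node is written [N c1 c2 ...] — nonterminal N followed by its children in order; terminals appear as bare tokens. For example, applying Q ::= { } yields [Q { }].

S
Q
( S )
( Q S )
( ( ) S )
( ( ) Q S )
( ( ) < > S )
( ( ) < > Q )
( ( ) < > ( ) )

[S [Q ( [S [Q ( )] [S [Q < >] [S [Q ( )]]]] )]]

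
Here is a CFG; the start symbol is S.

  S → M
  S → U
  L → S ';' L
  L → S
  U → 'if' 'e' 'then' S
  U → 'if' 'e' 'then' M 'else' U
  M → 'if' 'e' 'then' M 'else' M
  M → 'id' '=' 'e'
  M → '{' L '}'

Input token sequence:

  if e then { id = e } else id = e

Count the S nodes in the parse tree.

[S [M if e then [M { [L [S [M id = e]]] }] else [M id = e]]]

2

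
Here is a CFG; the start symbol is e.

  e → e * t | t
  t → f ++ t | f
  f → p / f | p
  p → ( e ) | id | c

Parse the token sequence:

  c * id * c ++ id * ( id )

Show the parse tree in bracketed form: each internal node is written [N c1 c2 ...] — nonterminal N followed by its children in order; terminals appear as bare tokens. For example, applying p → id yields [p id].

e
e * t
e * t * t
e * t * t * t
t * t * t * t
f * t * t * t
p * t * t * t
c * t * t * t
c * f * t * t
c * p * t * t
c * id * t * t
c * id * f ++ t * t
c * id * p ++ t * t
c * id * c ++ t * t
c * id * c ++ f * t
c * id * c ++ p * t
c * id * c ++ id * t
c * id * c ++ id * f
c * id * c ++ id * p
c * id * c ++ id * ( e )
c * id * c ++ id * ( t )
c * id * c ++ id * ( f )
c * id * c ++ id * ( p )
c * id * c ++ id * ( id )

[e [e [e [e [t [f [p c]]]] * [t [f [p id]]]] * [t [f [p c]] ++ [t [f [p id]]]]] * [t [f [p ( [e [t [f [p id]]]] )]]]]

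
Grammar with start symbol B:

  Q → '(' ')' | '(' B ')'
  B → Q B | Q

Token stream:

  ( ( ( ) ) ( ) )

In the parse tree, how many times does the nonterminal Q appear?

[B [Q ( [B [Q ( [B [Q ( )]] )] [B [Q ( )]]] )]]

4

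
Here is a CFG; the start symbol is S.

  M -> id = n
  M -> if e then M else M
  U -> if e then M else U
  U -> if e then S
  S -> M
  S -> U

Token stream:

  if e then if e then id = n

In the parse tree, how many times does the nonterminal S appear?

[S [U if e then [S [U if e then [S [M id = n]]]]]]

3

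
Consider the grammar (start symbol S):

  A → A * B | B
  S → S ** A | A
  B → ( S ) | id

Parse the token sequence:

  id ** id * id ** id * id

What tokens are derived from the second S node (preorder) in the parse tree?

id ** id * id

[S [S [S [A [B id]]] ** [A [A [B id]] * [B id]]] ** [A [A [B id]] * [B id]]]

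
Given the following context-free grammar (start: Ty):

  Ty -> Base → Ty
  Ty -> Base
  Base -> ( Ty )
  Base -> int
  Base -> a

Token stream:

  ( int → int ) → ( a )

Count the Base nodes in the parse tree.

[Ty [Base ( [Ty [Base int] → [Ty [Base int]]] )] → [Ty [Base ( [Ty [Base a]] )]]]

5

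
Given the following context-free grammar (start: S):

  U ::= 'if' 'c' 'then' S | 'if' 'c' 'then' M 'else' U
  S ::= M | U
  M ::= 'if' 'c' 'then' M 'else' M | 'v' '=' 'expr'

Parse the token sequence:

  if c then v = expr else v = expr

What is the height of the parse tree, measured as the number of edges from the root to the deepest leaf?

3

[S [M if c then [M v = expr] else [M v = expr]]]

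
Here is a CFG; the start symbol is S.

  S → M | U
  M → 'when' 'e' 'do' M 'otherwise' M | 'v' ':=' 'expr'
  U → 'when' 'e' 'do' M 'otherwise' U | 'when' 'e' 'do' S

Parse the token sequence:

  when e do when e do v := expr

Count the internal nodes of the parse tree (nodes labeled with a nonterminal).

6

[S [U when e do [S [U when e do [S [M v := expr]]]]]]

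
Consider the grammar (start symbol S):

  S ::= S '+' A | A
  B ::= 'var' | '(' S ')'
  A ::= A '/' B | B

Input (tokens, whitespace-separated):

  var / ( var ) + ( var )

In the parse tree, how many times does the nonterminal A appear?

[S [S [A [A [B var]] / [B ( [S [A [B var]]] )]]] + [A [B ( [S [A [B var]]] )]]]

5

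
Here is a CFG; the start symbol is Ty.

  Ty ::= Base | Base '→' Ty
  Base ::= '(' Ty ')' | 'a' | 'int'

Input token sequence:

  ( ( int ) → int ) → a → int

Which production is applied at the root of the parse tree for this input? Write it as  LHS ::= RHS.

Ty ::= Base '→' Ty

[Ty [Base ( [Ty [Base ( [Ty [Base int]] )] → [Ty [Base int]]] )] → [Ty [Base a] → [Ty [Base int]]]]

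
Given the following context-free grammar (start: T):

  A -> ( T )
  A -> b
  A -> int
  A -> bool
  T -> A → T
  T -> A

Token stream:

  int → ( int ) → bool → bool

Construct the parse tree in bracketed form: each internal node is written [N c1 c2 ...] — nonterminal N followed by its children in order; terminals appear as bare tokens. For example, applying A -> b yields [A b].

T
A → T
int → T
int → A → T
int → ( T ) → T
int → ( A ) → T
int → ( int ) → T
int → ( int ) → A → T
int → ( int ) → bool → T
int → ( int ) → bool → A
int → ( int ) → bool → bool

[T [A int] → [T [A ( [T [A int]] )] → [T [A bool] → [T [A bool]]]]]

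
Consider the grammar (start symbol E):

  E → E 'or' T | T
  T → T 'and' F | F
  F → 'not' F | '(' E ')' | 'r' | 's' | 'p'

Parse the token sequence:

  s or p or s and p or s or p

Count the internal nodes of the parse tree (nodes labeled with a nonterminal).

[E [E [E [E [E [T [F s]]] or [T [F p]]] or [T [T [F s]] and [F p]]] or [T [F s]]] or [T [F p]]]

17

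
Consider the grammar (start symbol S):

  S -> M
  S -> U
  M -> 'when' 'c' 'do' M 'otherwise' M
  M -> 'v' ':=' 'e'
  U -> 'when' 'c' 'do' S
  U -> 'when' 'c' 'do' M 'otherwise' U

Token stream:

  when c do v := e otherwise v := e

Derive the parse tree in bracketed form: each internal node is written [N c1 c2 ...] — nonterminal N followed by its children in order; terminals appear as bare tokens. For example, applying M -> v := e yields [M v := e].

S
M
when c do M otherwise M
when c do v := e otherwise M
when c do v := e otherwise v := e

[S [M when c do [M v := e] otherwise [M v := e]]]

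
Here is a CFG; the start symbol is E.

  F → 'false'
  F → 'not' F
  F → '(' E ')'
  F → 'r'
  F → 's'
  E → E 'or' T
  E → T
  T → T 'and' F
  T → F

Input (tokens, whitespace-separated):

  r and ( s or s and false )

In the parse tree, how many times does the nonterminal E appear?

3

[E [T [T [F r]] and [F ( [E [E [T [F s]]] or [T [T [F s]] and [F false]]] )]]]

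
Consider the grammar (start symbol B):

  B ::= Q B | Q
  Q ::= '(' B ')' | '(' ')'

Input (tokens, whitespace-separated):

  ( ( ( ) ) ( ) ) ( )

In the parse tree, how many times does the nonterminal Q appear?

[B [Q ( [B [Q ( [B [Q ( )]] )] [B [Q ( )]]] )] [B [Q ( )]]]

5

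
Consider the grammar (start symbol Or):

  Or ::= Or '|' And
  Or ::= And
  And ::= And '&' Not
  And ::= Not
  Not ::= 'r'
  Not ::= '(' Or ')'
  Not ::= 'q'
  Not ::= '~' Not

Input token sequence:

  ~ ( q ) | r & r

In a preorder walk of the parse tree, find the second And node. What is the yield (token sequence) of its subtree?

q

[Or [Or [And [Not ~ [Not ( [Or [And [Not q]]] )]]]] | [And [And [Not r]] & [Not r]]]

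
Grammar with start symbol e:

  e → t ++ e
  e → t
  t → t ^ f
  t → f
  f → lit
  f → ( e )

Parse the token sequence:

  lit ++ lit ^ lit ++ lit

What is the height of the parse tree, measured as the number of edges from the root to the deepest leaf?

5

[e [t [f lit]] ++ [e [t [t [f lit]] ^ [f lit]] ++ [e [t [f lit]]]]]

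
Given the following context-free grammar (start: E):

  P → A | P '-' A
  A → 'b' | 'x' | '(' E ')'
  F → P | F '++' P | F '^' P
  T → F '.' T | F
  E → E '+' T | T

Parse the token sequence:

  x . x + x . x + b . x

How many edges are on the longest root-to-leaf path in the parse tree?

[E [E [E [T [F [P [A x]]] . [T [F [P [A x]]]]]] + [T [F [P [A x]]] . [T [F [P [A x]]]]]] + [T [F [P [A b]]] . [T [F [P [A x]]]]]]

8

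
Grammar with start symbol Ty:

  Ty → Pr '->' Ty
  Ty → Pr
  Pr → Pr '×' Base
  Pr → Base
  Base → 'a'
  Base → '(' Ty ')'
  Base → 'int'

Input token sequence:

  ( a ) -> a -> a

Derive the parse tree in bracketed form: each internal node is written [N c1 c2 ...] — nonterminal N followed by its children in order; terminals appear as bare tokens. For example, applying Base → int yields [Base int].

[Ty [Pr [Base ( [Ty [Pr [Base a]]] )]] -> [Ty [Pr [Base a]] -> [Ty [Pr [Base a]]]]]

Ty
Pr -> Ty
Base -> Ty
( Ty ) -> Ty
( Pr ) -> Ty
( Base ) -> Ty
( a ) -> Ty
( a ) -> Pr -> Ty
( a ) -> Base -> Ty
( a ) -> a -> Ty
( a ) -> a -> Pr
( a ) -> a -> Base
( a ) -> a -> a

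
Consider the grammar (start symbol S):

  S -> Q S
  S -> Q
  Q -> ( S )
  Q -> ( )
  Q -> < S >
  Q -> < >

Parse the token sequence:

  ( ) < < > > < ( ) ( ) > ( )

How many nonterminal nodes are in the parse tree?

14

[S [Q ( )] [S [Q < [S [Q < >]] >] [S [Q < [S [Q ( )] [S [Q ( )]]] >] [S [Q ( )]]]]]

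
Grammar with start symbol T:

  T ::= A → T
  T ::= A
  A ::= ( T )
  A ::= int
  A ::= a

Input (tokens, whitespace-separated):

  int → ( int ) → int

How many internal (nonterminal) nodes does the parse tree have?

[T [A int] → [T [A ( [T [A int]] )] → [T [A int]]]]

8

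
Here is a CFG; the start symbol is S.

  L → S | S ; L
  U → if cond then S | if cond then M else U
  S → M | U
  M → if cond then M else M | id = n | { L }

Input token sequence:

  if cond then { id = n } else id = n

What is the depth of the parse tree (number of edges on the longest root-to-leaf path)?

[S [M if cond then [M { [L [S [M id = n]]] }] else [M id = n]]]

6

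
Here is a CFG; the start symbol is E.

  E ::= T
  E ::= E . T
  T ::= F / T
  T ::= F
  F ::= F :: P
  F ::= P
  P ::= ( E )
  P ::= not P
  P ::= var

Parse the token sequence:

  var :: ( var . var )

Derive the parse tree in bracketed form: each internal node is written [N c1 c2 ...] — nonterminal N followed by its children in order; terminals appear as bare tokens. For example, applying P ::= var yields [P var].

[E [T [F [F [P var]] :: [P ( [E [E [T [F [P var]]]] . [T [F [P var]]]] )]]]]

E
T
F
F :: P
P :: P
var :: P
var :: ( E )
var :: ( E . T )
var :: ( T . T )
var :: ( F . T )
var :: ( P . T )
var :: ( var . T )
var :: ( var . F )
var :: ( var . P )
var :: ( var . var )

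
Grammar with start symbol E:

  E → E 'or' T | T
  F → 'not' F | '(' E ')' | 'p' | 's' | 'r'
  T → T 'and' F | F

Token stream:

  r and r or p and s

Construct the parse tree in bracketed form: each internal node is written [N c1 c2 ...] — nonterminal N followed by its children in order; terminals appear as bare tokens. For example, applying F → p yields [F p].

E
E or T
T or T
T and F or T
F and F or T
r and F or T
r and r or T
r and r or T and F
r and r or F and F
r and r or p and F
r and r or p and s

[E [E [T [T [F r]] and [F r]]] or [T [T [F p]] and [F s]]]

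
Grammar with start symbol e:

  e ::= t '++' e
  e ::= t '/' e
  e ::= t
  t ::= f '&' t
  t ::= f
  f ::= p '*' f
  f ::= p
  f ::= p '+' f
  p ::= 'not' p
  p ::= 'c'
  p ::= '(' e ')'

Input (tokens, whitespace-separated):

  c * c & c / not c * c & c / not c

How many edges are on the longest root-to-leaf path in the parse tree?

7

[e [t [f [p c] * [f [p c]]] & [t [f [p c]]]] / [e [t [f [p not [p c]] * [f [p c]]] & [t [f [p c]]]] / [e [t [f [p not [p c]]]]]]]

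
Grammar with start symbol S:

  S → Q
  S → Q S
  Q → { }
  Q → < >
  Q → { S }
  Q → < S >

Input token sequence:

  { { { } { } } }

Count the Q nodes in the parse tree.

4

[S [Q { [S [Q { [S [Q { }] [S [Q { }]]] }]] }]]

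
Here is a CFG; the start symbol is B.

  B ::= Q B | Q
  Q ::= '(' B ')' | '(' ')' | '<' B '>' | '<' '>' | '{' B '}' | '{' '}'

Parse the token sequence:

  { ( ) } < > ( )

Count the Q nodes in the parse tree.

4

[B [Q { [B [Q ( )]] }] [B [Q < >] [B [Q ( )]]]]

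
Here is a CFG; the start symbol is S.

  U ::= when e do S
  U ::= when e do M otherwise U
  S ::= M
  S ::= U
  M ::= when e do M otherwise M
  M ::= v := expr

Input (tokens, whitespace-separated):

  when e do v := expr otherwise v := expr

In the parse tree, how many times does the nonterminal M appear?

3

[S [M when e do [M v := expr] otherwise [M v := expr]]]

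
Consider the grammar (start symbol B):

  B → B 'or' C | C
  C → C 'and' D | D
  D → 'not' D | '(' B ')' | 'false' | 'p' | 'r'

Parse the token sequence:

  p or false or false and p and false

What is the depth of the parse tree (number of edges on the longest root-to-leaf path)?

5

[B [B [B [C [D p]]] or [C [D false]]] or [C [C [C [D false]] and [D p]] and [D false]]]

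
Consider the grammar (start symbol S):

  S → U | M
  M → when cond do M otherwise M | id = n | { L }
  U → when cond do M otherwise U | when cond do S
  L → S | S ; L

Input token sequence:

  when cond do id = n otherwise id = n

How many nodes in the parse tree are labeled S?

1

[S [M when cond do [M id = n] otherwise [M id = n]]]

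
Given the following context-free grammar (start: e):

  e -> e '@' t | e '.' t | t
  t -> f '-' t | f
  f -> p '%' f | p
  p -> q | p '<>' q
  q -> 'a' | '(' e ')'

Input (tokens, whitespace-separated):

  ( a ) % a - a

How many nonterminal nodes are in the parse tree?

17

[e [t [f [p [q ( [e [t [f [p [q a]]]]] )]] % [f [p [q a]]]] - [t [f [p [q a]]]]]]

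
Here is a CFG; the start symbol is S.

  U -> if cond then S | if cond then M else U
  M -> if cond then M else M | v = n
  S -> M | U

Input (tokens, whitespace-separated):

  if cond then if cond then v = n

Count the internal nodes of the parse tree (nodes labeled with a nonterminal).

[S [U if cond then [S [U if cond then [S [M v = n]]]]]]

6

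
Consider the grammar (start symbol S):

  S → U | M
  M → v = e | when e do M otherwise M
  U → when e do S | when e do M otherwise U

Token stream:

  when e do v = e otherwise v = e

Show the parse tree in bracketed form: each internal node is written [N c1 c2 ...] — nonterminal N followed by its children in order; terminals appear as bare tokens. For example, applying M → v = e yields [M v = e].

[S [M when e do [M v = e] otherwise [M v = e]]]

S
M
when e do M otherwise M
when e do v = e otherwise M
when e do v = e otherwise v = e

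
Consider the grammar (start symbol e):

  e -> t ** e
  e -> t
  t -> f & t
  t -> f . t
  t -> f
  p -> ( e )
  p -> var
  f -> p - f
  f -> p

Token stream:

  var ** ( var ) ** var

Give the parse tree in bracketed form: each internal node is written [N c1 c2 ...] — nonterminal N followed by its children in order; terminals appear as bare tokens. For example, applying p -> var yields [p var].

e
t ** e
f ** e
p ** e
var ** e
var ** t ** e
var ** f ** e
var ** p ** e
var ** ( e ) ** e
var ** ( t ) ** e
var ** ( f ) ** e
var ** ( p ) ** e
var ** ( var ) ** e
var ** ( var ) ** t
var ** ( var ) ** f
var ** ( var ) ** p
var ** ( var ) ** var

[e [t [f [p var]]] ** [e [t [f [p ( [e [t [f [p var]]]] )]]] ** [e [t [f [p var]]]]]]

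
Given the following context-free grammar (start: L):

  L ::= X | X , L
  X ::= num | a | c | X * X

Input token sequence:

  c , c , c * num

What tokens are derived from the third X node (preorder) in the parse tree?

[L [X c] , [L [X c] , [L [X [X c] * [X num]]]]]

c * num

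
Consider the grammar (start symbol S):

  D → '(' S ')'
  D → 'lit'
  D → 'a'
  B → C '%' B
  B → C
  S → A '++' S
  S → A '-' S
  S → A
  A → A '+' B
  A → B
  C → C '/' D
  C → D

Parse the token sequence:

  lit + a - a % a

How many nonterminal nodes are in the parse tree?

17

[S [A [A [B [C [D lit]]]] + [B [C [D a]]]] - [S [A [B [C [D a]] % [B [C [D a]]]]]]]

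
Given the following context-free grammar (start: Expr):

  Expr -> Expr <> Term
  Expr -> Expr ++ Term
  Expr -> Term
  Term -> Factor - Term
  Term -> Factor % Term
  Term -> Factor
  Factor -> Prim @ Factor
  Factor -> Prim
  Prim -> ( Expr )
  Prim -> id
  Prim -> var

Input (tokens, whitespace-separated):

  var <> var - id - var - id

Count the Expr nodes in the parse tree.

2

[Expr [Expr [Term [Factor [Prim var]]]] <> [Term [Factor [Prim var]] - [Term [Factor [Prim id]] - [Term [Factor [Prim var]] - [Term [Factor [Prim id]]]]]]]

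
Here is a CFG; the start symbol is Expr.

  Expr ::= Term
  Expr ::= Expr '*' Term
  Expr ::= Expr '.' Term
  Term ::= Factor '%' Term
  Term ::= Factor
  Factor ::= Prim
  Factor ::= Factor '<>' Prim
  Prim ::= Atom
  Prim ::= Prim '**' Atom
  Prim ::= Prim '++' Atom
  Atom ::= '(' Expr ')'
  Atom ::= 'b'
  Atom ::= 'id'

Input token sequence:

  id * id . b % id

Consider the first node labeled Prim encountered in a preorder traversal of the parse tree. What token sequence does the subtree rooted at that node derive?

[Expr [Expr [Expr [Term [Factor [Prim [Atom id]]]]] * [Term [Factor [Prim [Atom id]]]]] . [Term [Factor [Prim [Atom b]]] % [Term [Factor [Prim [Atom id]]]]]]

id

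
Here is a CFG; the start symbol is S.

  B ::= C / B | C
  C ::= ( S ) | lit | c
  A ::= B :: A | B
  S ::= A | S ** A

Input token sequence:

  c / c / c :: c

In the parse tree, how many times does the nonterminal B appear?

4

[S [A [B [C c] / [B [C c] / [B [C c]]]] :: [A [B [C c]]]]]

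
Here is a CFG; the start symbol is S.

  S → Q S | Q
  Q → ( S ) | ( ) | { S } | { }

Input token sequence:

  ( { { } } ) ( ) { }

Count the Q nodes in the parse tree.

[S [Q ( [S [Q { [S [Q { }]] }]] )] [S [Q ( )] [S [Q { }]]]]

5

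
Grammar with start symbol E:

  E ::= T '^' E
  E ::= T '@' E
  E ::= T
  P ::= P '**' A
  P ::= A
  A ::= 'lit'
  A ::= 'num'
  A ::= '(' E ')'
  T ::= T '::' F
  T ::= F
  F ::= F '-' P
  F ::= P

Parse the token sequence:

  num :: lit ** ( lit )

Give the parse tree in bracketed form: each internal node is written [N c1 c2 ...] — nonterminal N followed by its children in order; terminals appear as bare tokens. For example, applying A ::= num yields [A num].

E
T
T :: F
F :: F
P :: F
A :: F
num :: F
num :: P
num :: P ** A
num :: A ** A
num :: lit ** A
num :: lit ** ( E )
num :: lit ** ( T )
num :: lit ** ( F )
num :: lit ** ( P )
num :: lit ** ( A )
num :: lit ** ( lit )

[E [T [T [F [P [A num]]]] :: [F [P [P [A lit]] ** [A ( [E [T [F [P [A lit]]]]] )]]]]]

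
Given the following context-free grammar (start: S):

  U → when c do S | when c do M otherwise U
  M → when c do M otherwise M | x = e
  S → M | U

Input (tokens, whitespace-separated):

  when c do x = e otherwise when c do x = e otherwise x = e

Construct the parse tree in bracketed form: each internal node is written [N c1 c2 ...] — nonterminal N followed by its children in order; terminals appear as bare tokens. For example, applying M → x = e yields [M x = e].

S
M
when c do M otherwise M
when c do x = e otherwise M
when c do x = e otherwise when c do M otherwise M
when c do x = e otherwise when c do x = e otherwise M
when c do x = e otherwise when c do x = e otherwise x = e

[S [M when c do [M x = e] otherwise [M when c do [M x = e] otherwise [M x = e]]]]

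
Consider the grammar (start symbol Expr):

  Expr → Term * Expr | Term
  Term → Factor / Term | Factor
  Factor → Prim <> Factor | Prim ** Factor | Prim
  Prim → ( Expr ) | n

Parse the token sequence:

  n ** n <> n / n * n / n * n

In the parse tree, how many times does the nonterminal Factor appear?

7

[Expr [Term [Factor [Prim n] ** [Factor [Prim n] <> [Factor [Prim n]]]] / [Term [Factor [Prim n]]]] * [Expr [Term [Factor [Prim n]] / [Term [Factor [Prim n]]]] * [Expr [Term [Factor [Prim n]]]]]]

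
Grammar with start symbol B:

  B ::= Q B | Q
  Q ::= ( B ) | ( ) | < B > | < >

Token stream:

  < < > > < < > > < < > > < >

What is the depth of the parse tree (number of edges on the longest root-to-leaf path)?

6

[B [Q < [B [Q < >]] >] [B [Q < [B [Q < >]] >] [B [Q < [B [Q < >]] >] [B [Q < >]]]]]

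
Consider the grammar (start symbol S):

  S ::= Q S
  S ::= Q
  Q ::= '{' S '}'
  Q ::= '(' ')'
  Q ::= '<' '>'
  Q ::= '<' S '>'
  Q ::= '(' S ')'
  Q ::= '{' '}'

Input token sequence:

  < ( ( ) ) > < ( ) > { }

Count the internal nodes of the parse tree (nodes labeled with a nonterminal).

[S [Q < [S [Q ( [S [Q ( )]] )]] >] [S [Q < [S [Q ( )]] >] [S [Q { }]]]]

12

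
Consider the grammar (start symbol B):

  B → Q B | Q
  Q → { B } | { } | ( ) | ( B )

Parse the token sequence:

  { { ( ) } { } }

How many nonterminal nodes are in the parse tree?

[B [Q { [B [Q { [B [Q ( )]] }] [B [Q { }]]] }]]

8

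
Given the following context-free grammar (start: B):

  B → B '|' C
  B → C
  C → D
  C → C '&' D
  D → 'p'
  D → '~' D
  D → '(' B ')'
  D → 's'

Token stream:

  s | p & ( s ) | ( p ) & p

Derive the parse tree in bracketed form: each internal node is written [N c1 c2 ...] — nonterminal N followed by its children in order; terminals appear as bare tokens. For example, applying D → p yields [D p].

[B [B [B [C [D s]]] | [C [C [D p]] & [D ( [B [C [D s]]] )]]] | [C [C [D ( [B [C [D p]]] )]] & [D p]]]

B
B | C
B | C | C
C | C | C
D | C | C
s | C | C
s | C & D | C
s | D & D | C
s | p & D | C
s | p & ( B ) | C
s | p & ( C ) | C
s | p & ( D ) | C
s | p & ( s ) | C
s | p & ( s ) | C & D
s | p & ( s ) | D & D
s | p & ( s ) | ( B ) & D
s | p & ( s ) | ( C ) & D
s | p & ( s ) | ( D ) & D
s | p & ( s ) | ( p ) & D
s | p & ( s ) | ( p ) & p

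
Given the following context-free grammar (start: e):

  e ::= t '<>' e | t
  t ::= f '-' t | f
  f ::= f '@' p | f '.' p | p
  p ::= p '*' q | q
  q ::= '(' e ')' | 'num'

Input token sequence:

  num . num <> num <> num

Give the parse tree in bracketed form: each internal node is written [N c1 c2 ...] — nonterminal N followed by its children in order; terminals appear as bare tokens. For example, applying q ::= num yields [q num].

[e [t [f [f [p [q num]]] . [p [q num]]]] <> [e [t [f [p [q num]]]] <> [e [t [f [p [q num]]]]]]]

e
t <> e
f <> e
f . p <> e
p . p <> e
q . p <> e
num . p <> e
num . q <> e
num . num <> e
num . num <> t <> e
num . num <> f <> e
num . num <> p <> e
num . num <> q <> e
num . num <> num <> e
num . num <> num <> t
num . num <> num <> f
num . num <> num <> p
num . num <> num <> q
num . num <> num <> num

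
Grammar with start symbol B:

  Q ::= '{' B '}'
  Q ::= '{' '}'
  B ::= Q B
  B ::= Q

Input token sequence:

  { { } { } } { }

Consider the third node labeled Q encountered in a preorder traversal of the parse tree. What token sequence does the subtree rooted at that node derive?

[B [Q { [B [Q { }] [B [Q { }]]] }] [B [Q { }]]]

{ }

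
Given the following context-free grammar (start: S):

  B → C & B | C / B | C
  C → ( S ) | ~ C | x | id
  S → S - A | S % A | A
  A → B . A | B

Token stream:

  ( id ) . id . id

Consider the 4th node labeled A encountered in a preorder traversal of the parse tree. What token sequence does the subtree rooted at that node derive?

id

[S [A [B [C ( [S [A [B [C id]]]] )]] . [A [B [C id]] . [A [B [C id]]]]]]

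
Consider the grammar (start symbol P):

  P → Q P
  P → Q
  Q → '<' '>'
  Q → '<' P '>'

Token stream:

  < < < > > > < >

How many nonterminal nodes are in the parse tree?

8

[P [Q < [P [Q < [P [Q < >]] >]] >] [P [Q < >]]]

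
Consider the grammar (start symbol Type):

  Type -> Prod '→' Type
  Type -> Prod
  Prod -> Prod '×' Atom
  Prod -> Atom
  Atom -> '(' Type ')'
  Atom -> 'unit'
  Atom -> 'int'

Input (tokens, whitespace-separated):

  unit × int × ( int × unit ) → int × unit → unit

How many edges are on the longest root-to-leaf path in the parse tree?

7

[Type [Prod [Prod [Prod [Atom unit]] × [Atom int]] × [Atom ( [Type [Prod [Prod [Atom int]] × [Atom unit]]] )]] → [Type [Prod [Prod [Atom int]] × [Atom unit]] → [Type [Prod [Atom unit]]]]]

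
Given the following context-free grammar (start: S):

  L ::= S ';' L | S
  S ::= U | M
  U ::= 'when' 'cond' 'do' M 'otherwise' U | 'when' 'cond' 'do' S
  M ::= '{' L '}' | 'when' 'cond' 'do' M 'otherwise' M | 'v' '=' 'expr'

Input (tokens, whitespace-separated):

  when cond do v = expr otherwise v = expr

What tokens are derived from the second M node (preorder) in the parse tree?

v = expr

[S [M when cond do [M v = expr] otherwise [M v = expr]]]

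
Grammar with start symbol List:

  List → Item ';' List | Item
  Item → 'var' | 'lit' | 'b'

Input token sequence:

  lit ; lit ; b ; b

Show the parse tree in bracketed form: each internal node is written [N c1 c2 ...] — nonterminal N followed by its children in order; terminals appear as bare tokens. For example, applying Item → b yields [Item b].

[List [Item lit] ; [List [Item lit] ; [List [Item b] ; [List [Item b]]]]]

List
Item ; List
lit ; List
lit ; Item ; List
lit ; lit ; List
lit ; lit ; Item ; List
lit ; lit ; b ; List
lit ; lit ; b ; Item
lit ; lit ; b ; b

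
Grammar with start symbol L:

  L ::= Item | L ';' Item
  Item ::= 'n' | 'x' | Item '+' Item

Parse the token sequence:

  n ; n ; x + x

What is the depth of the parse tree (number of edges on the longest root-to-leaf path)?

[L [L [L [Item n]] ; [Item n]] ; [Item [Item x] + [Item x]]]

4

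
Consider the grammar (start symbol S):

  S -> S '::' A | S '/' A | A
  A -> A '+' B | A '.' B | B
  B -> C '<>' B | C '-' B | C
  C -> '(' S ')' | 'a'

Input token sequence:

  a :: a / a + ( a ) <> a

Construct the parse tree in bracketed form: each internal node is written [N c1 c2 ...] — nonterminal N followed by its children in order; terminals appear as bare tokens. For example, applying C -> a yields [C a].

[S [S [S [A [B [C a]]]] :: [A [B [C a]]]] / [A [A [B [C a]]] + [B [C ( [S [A [B [C a]]]] )] <> [B [C a]]]]]

S
S / A
S :: A / A
A :: A / A
B :: A / A
C :: A / A
a :: A / A
a :: B / A
a :: C / A
a :: a / A
a :: a / A + B
a :: a / B + B
a :: a / C + B
a :: a / a + B
a :: a / a + C <> B
a :: a / a + ( S ) <> B
a :: a / a + ( A ) <> B
a :: a / a + ( B ) <> B
a :: a / a + ( C ) <> B
a :: a / a + ( a ) <> B
a :: a / a + ( a ) <> C
a :: a / a + ( a ) <> a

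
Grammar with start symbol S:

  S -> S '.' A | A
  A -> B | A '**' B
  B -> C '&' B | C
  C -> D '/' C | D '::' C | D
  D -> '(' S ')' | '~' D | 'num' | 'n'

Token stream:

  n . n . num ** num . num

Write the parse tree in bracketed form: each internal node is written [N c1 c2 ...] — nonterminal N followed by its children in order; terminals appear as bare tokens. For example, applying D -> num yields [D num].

[S [S [S [S [A [B [C [D n]]]]] . [A [B [C [D n]]]]] . [A [A [B [C [D num]]]] ** [B [C [D num]]]]] . [A [B [C [D num]]]]]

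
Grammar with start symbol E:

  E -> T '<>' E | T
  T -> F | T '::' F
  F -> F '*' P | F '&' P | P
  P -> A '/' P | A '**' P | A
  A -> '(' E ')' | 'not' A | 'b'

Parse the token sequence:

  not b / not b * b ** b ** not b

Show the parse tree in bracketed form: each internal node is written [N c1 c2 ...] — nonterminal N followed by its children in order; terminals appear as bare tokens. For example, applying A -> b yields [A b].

E
T
F
F * P
P * P
A / P * P
not A / P * P
not b / P * P
not b / A * P
not b / not A * P
not b / not b * P
not b / not b * A ** P
not b / not b * b ** P
not b / not b * b ** A ** P
not b / not b * b ** b ** P
not b / not b * b ** b ** A
not b / not b * b ** b ** not A
not b / not b * b ** b ** not b

[E [T [F [F [P [A not [A b]] / [P [A not [A b]]]]] * [P [A b] ** [P [A b] ** [P [A not [A b]]]]]]]]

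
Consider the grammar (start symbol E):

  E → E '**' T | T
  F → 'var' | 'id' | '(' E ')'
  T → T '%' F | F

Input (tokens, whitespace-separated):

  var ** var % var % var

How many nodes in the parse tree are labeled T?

[E [E [T [F var]]] ** [T [T [T [F var]] % [F var]] % [F var]]]

4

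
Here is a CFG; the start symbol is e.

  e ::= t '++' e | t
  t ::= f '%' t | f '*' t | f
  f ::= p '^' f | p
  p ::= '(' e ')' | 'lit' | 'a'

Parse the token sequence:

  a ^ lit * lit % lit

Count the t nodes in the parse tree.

[e [t [f [p a] ^ [f [p lit]]] * [t [f [p lit]] % [t [f [p lit]]]]]]

3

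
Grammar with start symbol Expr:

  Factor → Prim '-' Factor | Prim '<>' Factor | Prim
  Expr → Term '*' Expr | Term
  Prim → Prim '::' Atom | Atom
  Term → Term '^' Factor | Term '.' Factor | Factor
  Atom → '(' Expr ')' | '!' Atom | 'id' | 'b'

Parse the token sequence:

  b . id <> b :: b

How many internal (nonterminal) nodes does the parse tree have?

14

[Expr [Term [Term [Factor [Prim [Atom b]]]] . [Factor [Prim [Atom id]] <> [Factor [Prim [Prim [Atom b]] :: [Atom b]]]]]]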